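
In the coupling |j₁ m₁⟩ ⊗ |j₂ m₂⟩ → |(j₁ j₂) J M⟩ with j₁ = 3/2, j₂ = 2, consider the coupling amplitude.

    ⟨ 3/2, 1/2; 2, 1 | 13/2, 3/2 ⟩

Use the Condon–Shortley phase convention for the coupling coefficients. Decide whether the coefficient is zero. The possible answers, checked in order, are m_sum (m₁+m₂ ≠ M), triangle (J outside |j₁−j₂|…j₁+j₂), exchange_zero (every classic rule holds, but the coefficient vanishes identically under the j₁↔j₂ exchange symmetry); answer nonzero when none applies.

m-sum: m₁+m₂ = 1/2+1 = 3/2, M = 3/2  ✓
triangle: need |j₁−j₂| ≤ J ≤ j₁+j₂, i.e. J ∈ [1/2, 7/2]; J = 13/2 is outside ✗ ⇒ coefficient is 0

triangle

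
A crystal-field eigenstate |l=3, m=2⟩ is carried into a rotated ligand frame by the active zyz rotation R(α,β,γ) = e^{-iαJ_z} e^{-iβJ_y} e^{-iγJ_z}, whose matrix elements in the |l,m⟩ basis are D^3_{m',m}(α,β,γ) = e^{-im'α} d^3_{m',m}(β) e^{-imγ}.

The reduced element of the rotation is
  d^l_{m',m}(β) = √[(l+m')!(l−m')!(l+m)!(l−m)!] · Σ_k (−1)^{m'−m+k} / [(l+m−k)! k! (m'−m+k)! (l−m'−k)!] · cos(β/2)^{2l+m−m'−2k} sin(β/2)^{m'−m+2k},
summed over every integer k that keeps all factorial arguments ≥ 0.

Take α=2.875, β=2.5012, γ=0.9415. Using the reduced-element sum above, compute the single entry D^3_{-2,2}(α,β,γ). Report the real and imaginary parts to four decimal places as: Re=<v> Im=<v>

D^3_{-2,2}(2.8750,2.5012,0.9415) = e^{-i·-2·2.8750}·d^3_{-2,2}(2.5012)·e^{-i·2·0.9415}. Compute d first:
With c≡cos(β/2)=0.314753 and s≡sin(β/2)=0.949174, N=[1·120·120·1]^{1/2}=120.000000
The bounds max(0,m−m')=4 and min(l+m,l−m')=5 give 2 terms
  k=4: (−1)^0·120.0000/(24)·0.3148^2·0.9492^4 = +0.402061
  k=5: (−1)^1·120.0000/(120)·0.3148^0·0.9492^6 = -0.731264
d^3_{-2,2}(2.5012) = +0.402061 -0.731264 = -0.329202
Attach z-rotation phases: D = e^{-i(-2)(2.8750)}·(-0.329202)·e^{-i(2)(0.9415)} = +0.246319+0.218406i

Re=0.2463 Im=0.2184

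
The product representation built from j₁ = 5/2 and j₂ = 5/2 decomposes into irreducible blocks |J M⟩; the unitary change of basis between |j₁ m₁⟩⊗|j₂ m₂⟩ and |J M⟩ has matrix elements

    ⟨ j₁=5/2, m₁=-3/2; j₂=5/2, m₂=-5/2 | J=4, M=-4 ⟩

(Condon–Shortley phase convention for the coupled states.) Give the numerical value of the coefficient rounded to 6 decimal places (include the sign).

+0.707107

√[9·1!4!4!/10! · 1!4!0!5!0!8!] = √(165888)
  +(−1)^0/∏(0,1,4,0,0,4)! = 1/576  (running 1/576)
⟨..|..⟩ = √(165888)·(1/576) = +0.707107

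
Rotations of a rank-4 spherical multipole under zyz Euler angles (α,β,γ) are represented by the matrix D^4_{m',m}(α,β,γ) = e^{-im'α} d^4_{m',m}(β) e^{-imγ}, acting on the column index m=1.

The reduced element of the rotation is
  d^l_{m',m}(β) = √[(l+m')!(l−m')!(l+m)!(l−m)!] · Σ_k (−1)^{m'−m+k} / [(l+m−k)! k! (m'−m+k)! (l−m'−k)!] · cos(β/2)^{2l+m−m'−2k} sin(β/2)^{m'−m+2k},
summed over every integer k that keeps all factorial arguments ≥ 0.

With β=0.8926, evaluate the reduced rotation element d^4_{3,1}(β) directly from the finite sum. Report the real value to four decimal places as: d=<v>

d^4_{3,1}(β=0.8926) via the finite sum:
With c≡cos(β/2)=0.902050 and s≡sin(β/2)=0.431631, N=[5040·1·120·6]^{1/2}=1904.940944
Admissible k: 0..1 (factorial args all ≥0)
  k=0: (−1)^2·1904.9409/(240)·0.9021^6·0.4316^2 = +0.796673
  k=1: (−1)^3·1904.9409/(144)·0.9021^4·0.4316^4 = -0.304013
d^4_{3,1}(0.8926) = +0.796673 -0.304013 = +0.492660

d=0.4927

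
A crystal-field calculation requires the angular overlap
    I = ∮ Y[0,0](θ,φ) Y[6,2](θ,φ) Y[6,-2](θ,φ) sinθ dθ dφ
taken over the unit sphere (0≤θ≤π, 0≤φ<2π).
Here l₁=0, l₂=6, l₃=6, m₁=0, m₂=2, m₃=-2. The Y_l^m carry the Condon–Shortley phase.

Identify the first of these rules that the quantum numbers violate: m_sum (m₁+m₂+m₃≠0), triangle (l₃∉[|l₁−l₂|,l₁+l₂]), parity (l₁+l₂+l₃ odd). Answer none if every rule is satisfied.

none

m₁+m₂+m₃ = 0 + 2 − 2 = 0  ✓
triangle: |0−6|=6 ≤ l₃=6 ≤ 0+6=6  ✓
parity: l₁+l₂+l₃ = 12 is even  ✓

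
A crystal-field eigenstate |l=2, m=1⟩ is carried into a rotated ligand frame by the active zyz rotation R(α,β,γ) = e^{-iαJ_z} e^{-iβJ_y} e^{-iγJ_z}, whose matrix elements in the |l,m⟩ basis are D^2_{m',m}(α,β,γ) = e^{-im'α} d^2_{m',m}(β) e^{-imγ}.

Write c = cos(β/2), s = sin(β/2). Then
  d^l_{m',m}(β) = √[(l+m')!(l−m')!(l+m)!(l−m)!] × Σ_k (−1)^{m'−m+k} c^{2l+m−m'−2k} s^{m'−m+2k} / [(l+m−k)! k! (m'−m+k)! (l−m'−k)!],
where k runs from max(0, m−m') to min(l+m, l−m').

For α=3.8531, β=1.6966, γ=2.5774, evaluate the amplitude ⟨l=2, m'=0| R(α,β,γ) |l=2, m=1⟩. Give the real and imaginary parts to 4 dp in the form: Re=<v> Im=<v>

D^2_{0,1}(3.8531,1.6966,2.5774) = e^{-i·0·3.8531}·d^2_{0,1}(1.6966)·e^{-i·1·2.5774}. Compute d first:
Half-angle: c=0.661259, s=0.750157. N=√(2·2·6·1)=4.898979
Admissible k: 1..2 (factorial args all ≥0)
  k=1: (−1)^0·4.8990/(2)·0.6613^3·0.7502^1 = +0.531305
  k=2: (−1)^1·4.8990/(2)·0.6613^1·0.7502^3 = -0.683761
d^2_{0,1}(1.6966) = +0.531305 -0.683761 = -0.152457
D = (+1.000000+0.000000i)·(-0.152457)·(-0.845021-0.534734i) = +0.128829+0.081524i

Re=0.1288 Im=0.0815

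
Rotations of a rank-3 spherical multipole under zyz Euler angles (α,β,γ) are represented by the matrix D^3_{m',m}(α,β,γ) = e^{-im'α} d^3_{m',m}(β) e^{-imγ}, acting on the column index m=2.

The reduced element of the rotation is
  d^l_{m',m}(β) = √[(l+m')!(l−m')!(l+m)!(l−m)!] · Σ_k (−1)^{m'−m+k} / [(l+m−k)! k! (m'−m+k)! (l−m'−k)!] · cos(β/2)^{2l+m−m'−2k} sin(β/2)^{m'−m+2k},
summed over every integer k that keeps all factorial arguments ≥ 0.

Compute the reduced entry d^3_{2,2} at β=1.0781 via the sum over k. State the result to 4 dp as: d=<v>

d=-0.3151

d^3_{2,2}(β=1.0781) via the finite sum:
With c≡cos(β/2)=0.858197 and s≡sin(β/2)=0.513321, N=[120·1·120·1]^{1/2}=120.000000
Admissible k: 0..1 (factorial args all ≥0)
  k=0: (−1)^0·120.0000/(120)·0.8582^6·0.5133^0 = +0.399504
  k=1: (−1)^1·120.0000/(24)·0.8582^4·0.5133^2 = -0.714653
d^3_{2,2}(1.0781) = +0.399504 -0.714653 = -0.315149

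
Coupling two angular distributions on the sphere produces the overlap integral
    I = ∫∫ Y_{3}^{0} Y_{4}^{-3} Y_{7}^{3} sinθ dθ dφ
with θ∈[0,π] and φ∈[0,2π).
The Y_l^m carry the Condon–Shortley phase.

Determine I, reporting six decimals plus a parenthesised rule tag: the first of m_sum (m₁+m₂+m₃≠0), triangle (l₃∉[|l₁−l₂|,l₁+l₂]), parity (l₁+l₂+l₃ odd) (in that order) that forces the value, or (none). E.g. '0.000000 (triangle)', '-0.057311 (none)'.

m-sum 0 ✓  L=14 even ✓  1≤7≤7 ✓
Π(2lᵢ+1) = 7×9×15 = 945
triangle coeff Δ(3,4,7) = 1/45045
Σ_t [0,0]: t=0:+1/20736 = 1/20736
(3j)²=35/1287 [(3 4 7; 0 0 0)], sign=-1
Σ_t [0,0]: t=0:+1/181440 = 1/181440
(3j)²=32/3003 [(3 4 7; 0 -3 3)], sign=+1
⇒ 4πI² = 5600/20449
I = (-1)√(5600/20449/(4π)) = -0.14762267
No selection rule forces the value: the integral is nonzero (none).

-0.147623 (none)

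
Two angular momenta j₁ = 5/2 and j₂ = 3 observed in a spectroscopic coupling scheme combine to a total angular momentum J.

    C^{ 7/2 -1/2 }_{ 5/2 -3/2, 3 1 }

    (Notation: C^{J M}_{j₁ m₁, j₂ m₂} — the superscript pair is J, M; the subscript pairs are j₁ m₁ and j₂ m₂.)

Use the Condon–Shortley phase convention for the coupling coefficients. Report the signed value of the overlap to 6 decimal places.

+√(8/63) = +0.356348

j₁+j₂−J=2  J+j₁−j₂=3  J−j₁+j₂=4  j₁+j₂+J+1=10
(j₁±m₁, j₂±m₂, J±M) = (1,4,4,2,3,4)
P² = 18432/175
sum k=1..2:
  [1] −1/36 = -1/36
  [2] +1/16 = 1/16
S = 5/144
C² = P²·S² = 8/63 ; C = +0.356348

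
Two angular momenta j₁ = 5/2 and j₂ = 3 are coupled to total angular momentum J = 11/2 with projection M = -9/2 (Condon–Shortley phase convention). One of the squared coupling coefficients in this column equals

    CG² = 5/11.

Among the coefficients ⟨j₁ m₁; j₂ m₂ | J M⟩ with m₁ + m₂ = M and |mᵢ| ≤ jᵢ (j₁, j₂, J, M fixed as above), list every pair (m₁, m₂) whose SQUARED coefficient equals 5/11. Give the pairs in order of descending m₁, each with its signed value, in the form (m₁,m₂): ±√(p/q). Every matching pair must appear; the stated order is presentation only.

(-3/2,-3): +√(5/11)

Admissible pairs with m₁+m₂ = M = -9/2: (-5/2,-2), (-3/2,-3)
  (m₁,m₂)=(-3/2,-3): CG² = 5/11, CG = +√(5/11)   ← matches the target
  (m₁,m₂)=(-5/2,-2): CG² = 6/11, CG = +√(6/11)
Pairs with CG² = 5/11: (-3/2,-3): +√(5/11)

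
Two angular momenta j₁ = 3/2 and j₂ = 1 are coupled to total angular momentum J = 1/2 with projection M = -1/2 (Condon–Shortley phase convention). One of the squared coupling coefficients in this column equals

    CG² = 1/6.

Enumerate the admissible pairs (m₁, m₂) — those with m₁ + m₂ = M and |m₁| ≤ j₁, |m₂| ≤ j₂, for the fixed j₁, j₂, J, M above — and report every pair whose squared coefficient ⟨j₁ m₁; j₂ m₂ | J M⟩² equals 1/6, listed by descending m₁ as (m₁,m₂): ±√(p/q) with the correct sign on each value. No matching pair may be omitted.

Admissible pairs with m₁+m₂ = M = -1/2: (-3/2,1), (-1/2,0), (1/2,-1)
  (m₁,m₂)=(1/2,-1): CG² = 1/6, CG = +√(1/6)   ← matches the target
  (m₁,m₂)=(-1/2,0): CG² = 1/3, CG = −√(1/3)
  (m₁,m₂)=(-3/2,1): CG² = 1/2, CG = +√(1/2)
Pairs with CG² = 1/6: (1/2,-1): +√(1/6)

(1/2,-1): +√(1/6)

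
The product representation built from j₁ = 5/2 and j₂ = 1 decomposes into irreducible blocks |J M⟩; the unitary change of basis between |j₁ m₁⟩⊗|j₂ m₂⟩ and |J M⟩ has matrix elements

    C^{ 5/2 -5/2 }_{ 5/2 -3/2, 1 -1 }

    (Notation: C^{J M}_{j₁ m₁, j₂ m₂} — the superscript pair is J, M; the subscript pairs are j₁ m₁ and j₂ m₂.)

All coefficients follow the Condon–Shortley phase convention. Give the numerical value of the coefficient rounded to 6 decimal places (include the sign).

+√(2/7) ≈ +0.534522

triangle: 1!·4!·1!/7! = 24/5040
(j±m)!: 1!·4!·0!·2!·0!·5! = 5760
prefactor² = (2J+1)·Δ·N² = 1152/7
  k=0: +1/(0!·1!·4!·0!·0!·1!) = 1/24
Σ = 1/24  ⇒  CG² = 1152/7·(1/24)² = 2/7
CG = +√(2/7) = +0.534522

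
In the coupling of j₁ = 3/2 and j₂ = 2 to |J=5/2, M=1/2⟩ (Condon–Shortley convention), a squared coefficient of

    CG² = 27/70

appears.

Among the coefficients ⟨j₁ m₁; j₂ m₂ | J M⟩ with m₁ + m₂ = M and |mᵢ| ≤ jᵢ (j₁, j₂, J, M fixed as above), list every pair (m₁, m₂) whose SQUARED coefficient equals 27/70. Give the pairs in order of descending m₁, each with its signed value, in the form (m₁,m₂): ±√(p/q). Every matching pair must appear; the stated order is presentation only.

Admissible pairs with m₁+m₂ = M = 1/2: (-3/2,2), (-1/2,1), (1/2,0), (3/2,-1)
  (m₁,m₂)=(3/2,-1): CG² = 27/70, CG = +√(27/70)   ← matches the target
  (m₁,m₂)=(1/2,0): CG² = 3/35, CG = +√(3/35)
  (m₁,m₂)=(-1/2,1): CG² = 5/14, CG = −√(5/14)
  (m₁,m₂)=(-3/2,2): CG² = 6/35, CG = −√(6/35)
Pairs with CG² = 27/70: (3/2,-1): +√(27/70)

(3/2,-1): +√(27/70)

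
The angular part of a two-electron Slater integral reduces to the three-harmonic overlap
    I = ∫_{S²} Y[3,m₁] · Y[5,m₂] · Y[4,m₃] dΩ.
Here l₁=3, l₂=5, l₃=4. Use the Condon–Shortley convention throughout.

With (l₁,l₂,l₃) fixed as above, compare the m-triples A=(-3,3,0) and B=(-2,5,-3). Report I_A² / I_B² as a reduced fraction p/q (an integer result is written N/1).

Shared (l₁,l₂,l₃)=(3,5,4): N and (l;000)² cancel in I_A²/I_B².
A: Δ = 4!·2!·6!/13! = 1/180180; Racah Σ t=4..4: t=4:+1/2304 = 1/2304; ⇒ 3j(3 5 4; -3 3 0)² = 5/143, sgn +1
B: Δ = 4!·2!·6!/13! = 1/180180; Racah Σ t=4..4: t=4:+1/17280 = 1/17280; ⇒ 3j(3 5 4; -2 5 -3)² = 35/858, sgn -1
I_A²/I_B² = (5/143)/(35/858) = 6/7

6/7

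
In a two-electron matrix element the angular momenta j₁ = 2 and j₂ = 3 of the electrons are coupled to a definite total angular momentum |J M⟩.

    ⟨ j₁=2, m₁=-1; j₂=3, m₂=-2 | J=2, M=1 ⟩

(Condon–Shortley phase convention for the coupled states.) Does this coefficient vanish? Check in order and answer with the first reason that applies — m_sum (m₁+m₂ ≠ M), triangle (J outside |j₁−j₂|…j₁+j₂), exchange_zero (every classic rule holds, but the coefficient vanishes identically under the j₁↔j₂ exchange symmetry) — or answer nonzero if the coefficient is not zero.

m-sum: m₁+m₂ = -1+(-2) = -3, M = 1  ✗ ⇒ coefficient is 0

m_sum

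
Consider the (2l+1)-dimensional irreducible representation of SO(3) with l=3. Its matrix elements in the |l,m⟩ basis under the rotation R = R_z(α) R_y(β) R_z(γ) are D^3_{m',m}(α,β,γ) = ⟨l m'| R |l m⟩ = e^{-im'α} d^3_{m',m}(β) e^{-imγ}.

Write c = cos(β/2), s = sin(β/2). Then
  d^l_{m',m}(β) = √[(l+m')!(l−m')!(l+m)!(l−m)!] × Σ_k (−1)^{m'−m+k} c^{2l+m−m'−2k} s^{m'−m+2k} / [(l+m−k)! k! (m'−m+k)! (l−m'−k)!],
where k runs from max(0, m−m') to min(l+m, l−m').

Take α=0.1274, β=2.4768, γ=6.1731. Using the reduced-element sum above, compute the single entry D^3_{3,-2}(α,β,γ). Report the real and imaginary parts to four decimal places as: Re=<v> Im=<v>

First d^3_{3,-2}(β=2.4768), then the phase factors e^{-i(3)α} and e^{-i(-2)γ}:
With c≡cos(β/2)=0.326309 and s≡sin(β/2)=0.945263, N=[720·1·1·120]^{1/2}=293.938769
k: max(0,(-2)−(3))=0 … min(3+(-2),3−(3))=0
  k=0: (−1)^5·293.9388/(120)·0.3263^1·0.9453^5 = -0.603210
d^3_{3,-2}(2.4768) = -0.603210
Phases: e^{-i·(3)·0.1274}=+0.927846-0.372963i, e^{-i·(-2)·6.1731}=+0.975860-0.218396i ⇒ D=-0.497042+0.341777i

Re=-0.4970 Im=0.3418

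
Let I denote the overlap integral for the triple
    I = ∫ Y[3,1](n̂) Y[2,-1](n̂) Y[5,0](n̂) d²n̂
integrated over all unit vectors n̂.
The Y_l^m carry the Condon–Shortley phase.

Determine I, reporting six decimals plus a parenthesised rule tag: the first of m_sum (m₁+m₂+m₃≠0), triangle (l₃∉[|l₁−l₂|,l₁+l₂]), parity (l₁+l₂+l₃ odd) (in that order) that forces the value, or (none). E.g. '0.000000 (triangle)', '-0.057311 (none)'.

0.169433 (none)

Checks pass: Σm=0; 10 even; l₃=5∈[1,5].
(2·3+1)(2·2+1)(2·5+1) = 385
Δ: 0! 6! 4! / 11! → 1/2310
sum: t=0:+1/144 = 1/144
3j²(3 2 5; 0 0 0) = Δ·Π!·Σ² = 10/231  (sign -1)
sum: t=0:+1/288 = 1/288
3j²(3 2 5; 1 -1 0) = Δ·Π!·Σ² = 5/231  (sign -1)
combine: 4πI² = 385·10/231·5/231 = 250/693
take √, sign +1: I = 0.16943318
No selection rule forces the value: the integral is nonzero (none).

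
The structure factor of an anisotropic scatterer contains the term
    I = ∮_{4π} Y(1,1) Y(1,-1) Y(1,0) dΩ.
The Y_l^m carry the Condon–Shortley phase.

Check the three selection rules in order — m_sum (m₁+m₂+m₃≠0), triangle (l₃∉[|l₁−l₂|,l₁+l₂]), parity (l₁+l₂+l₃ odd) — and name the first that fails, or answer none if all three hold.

parity

m₁+m₂+m₃ = 1 − 1 + 0 = 0  ✓
triangle: |1−1|=0 ≤ l₃=1 ≤ 1+1=2  ✓
parity: l₁+l₂+l₃ = 3 is odd  ✗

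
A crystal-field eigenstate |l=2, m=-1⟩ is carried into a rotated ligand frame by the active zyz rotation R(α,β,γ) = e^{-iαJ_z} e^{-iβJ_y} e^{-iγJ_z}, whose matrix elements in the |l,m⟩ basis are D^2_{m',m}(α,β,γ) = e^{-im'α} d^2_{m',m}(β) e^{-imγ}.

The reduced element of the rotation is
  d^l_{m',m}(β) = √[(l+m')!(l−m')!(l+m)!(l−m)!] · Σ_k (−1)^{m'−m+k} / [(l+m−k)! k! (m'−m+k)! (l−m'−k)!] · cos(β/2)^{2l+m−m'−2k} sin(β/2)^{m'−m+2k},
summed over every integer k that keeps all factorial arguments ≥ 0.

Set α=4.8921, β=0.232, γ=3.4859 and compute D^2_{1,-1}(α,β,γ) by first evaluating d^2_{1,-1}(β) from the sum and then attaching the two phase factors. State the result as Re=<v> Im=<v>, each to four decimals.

Split into d^2_{1,-1}(β=0.2320) × two z-phases.
Half-angle: c=0.993280, s=0.115740. N=√(6·1·1·6)=6.000000
k: max(0,(-1)−(1))=0 … min(2+(-1),2−(1))=1
  k=0: (−1)^2·6.0000/(2)·0.9933^2·0.1157^2 = +0.039649
  k=1: (−1)^3·6.0000/(6)·0.9933^0·0.1157^4 = -0.000179
d^2_{1,-1}(0.2320) = +0.039649 -0.000179 = +0.039469
Phases: e^{-i·(1)·4.8921}=+0.178745+0.983895i, e^{-i·(-1)·3.4859}=-0.941309-0.337545i ⇒ D=+0.006467-0.038936i

Re=0.0065 Im=-0.0389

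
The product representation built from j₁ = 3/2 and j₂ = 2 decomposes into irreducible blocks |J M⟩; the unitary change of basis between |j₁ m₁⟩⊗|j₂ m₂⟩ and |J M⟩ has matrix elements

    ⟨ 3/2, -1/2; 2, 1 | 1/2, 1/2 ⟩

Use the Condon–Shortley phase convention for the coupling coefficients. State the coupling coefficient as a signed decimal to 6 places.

+√(3/10) ≈ +0.547723

j₁+j₂−J=3  J+j₁−j₂=0  J−j₁+j₂=1  j₁+j₂+J+1=5
(j₁±m₁, j₂±m₂, J±M) = (1,2,3,1,1,0)
P² = 6/5
sum k=2..2:
  [2] +1/2 = 1/2
S = 1/2
C² = P²·S² = 3/10 ; C = +0.547723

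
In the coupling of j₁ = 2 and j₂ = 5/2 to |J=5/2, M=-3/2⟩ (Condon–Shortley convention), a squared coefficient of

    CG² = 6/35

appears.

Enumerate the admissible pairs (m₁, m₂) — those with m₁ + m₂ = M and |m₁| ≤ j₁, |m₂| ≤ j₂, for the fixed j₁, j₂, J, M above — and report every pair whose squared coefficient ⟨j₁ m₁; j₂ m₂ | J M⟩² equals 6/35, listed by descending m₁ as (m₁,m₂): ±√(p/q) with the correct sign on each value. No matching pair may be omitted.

Admissible pairs with m₁+m₂ = M = -3/2: (-2,1/2), (-1,-1/2), (0,-3/2), (1,-5/2)
  (m₁,m₂)=(1,-5/2): CG² = 3/7, CG = +√(3/7)
  (m₁,m₂)=(0,-3/2): CG² = 1/70, CG = −√(1/70)
  (m₁,m₂)=(-1,-1/2): CG² = 6/35, CG = −√(6/35)   ← matches the target
  (m₁,m₂)=(-2,1/2): CG² = 27/70, CG = +√(27/70)
Pairs with CG² = 6/35: (-1,-1/2): −√(6/35)

(-1,-1/2): −√(6/35)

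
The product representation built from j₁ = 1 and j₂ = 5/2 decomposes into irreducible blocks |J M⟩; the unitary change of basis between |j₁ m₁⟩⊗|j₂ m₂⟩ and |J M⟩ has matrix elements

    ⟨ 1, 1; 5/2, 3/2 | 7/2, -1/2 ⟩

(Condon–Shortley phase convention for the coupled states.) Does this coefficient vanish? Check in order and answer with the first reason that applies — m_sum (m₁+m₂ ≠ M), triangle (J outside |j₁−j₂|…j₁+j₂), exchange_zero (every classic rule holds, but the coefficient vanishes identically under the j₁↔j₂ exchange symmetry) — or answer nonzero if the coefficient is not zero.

m_sum

m-sum: m₁+m₂ = 1+3/2 = 5/2, M = -1/2  ✗ ⇒ coefficient is 0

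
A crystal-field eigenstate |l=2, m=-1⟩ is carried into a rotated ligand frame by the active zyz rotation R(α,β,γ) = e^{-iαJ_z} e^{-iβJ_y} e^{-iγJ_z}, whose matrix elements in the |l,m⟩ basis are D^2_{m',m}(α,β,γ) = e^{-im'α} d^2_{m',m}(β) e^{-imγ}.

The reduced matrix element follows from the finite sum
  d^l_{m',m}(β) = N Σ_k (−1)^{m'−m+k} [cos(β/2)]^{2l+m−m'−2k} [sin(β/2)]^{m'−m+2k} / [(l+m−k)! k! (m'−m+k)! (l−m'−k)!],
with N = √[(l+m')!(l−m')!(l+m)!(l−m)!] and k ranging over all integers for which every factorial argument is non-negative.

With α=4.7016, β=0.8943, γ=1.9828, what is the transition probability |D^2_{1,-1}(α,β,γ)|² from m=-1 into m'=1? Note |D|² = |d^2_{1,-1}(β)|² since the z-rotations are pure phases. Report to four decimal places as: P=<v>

First d^2_{1,-1}(β=0.8943), then the phase factors e^{-i(1)α} and e^{-i(-1)γ}:
c=cos(0.894300/2)=0.901683, s=sin(0.894300/2)=0.432397; N=√[6·1·1·6]=6.000000
k∈{0,1} keeps every argument non-negative
  k=0: (−1)^2·6.0000/(2)·0.9017^2·0.4324^2 = +0.456032
  k=1: (−1)^3·6.0000/(6)·0.9017^0·0.4324^4 = -0.034957
d^2_{1,-1}(0.8943) = +0.456032 -0.034957 = +0.421075
|D^2_{1,-1}|² = |d^2_{1,-1}(β)|² = (+0.421075)² = 0.177304 (the z-rotation phases have unit modulus)

P=0.1773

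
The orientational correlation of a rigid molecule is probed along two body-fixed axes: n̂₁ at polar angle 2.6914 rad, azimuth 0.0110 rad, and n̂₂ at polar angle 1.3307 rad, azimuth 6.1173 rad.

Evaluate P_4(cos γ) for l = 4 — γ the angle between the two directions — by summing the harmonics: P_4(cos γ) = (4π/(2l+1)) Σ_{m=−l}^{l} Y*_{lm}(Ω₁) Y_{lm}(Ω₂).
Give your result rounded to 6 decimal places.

0.229325

Addition theorem: P_4(cos γ) = (4π/9) Σ_m Y*_{lm}(Ω₁) Y_{lm}(Ω₂), m = −4…4:
  m=-4: Y*=(0.015850, 0.000698)  Y=(0.310321, 0.242607)  product (0.004749, 0.004062)
  m=-3: Y*=(-0.092802, -0.003064)  Y=(0.239673, 0.130205)  product (-0.021843, -0.012818)
  m=-2: Y*=(0.296019, 0.006513)  Y=(-0.180282, -0.062108)  product (-0.052962, -0.019559)
  m=-1: Y*=(-0.495697, -0.005453)  Y=(-0.280655, -0.046988)  product (0.138864, 0.024822)
  m=+0: Y*=(0.177823, -0.000000)  Y=(0.149740, 0.000000)  product (0.026627, 0.000000)
  m=+1: Y*=(0.495697, -0.005453)  Y=(0.280655, -0.046988)  product (0.138864, -0.024822)
  m=+2: Y*=(0.296019, -0.006513)  Y=(-0.180282, 0.062108)  product (-0.052962, 0.019559)
  m=+3: Y*=(0.092802, -0.003064)  Y=(-0.239673, 0.130205)  product (-0.021843, 0.012818)
  m=+4: Y*=(0.015850, -0.000698)  Y=(0.310321, -0.242607)  product (0.004749, -0.004062)
Total Σ_m = (0.164242, 0.000000). Multiply by 1.396263: (0.229325, 0.000000). P_4(cos γ) = 0.229325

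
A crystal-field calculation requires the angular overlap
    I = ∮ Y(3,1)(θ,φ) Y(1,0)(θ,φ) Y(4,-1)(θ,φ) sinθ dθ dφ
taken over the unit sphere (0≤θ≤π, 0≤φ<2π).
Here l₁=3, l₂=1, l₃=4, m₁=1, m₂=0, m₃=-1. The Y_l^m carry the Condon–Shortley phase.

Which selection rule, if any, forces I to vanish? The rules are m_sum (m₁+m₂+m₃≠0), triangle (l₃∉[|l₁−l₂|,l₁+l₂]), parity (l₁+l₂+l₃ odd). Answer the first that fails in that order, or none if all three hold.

none

Σmᵢ = 0  ✓
l₃∈[|l₁−l₂|,l₁+l₂]=[2,4], have l₃=4  ✓
Σlᵢ = 8 ⇒ even  ✓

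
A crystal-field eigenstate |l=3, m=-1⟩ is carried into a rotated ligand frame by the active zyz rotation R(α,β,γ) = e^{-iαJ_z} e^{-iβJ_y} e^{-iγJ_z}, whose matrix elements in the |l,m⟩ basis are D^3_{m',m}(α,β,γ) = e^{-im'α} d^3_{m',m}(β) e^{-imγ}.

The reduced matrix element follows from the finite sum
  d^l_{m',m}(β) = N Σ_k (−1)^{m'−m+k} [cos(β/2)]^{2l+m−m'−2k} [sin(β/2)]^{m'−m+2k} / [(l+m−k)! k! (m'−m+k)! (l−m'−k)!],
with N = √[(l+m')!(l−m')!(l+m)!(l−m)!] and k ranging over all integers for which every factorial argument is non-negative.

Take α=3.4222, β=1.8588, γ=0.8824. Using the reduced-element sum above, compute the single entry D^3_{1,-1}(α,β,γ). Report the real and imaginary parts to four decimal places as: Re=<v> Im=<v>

Re=0.3480 Im=0.2390

D^3_{1,-1}(3.4222,1.8588,0.8824) = e^{-i·1·3.4222}·d^3_{1,-1}(1.8588)·e^{-i·-1·0.8824}. Compute d first:
Half-angle: c=0.598315, s=0.801261. N=√(24·2·2·24)=48.000000
k∈{0,1,2} keeps every argument non-negative
  k=0: (−1)^2·48.0000/(8)·0.5983^4·0.8013^2 = +0.493649
  k=1: (−1)^3·48.0000/(6)·0.5983^2·0.8013^4 = -1.180445
  k=2: (−1)^4·48.0000/(48)·0.5983^0·0.8013^6 = +0.264633
d^3_{1,-1}(1.8588) = +0.493649 -1.180445 +0.264633 = -0.422163
D = (-0.960887+0.276939i)·(-0.422163)·(+0.635300+0.772266i) = +0.347998+0.238995i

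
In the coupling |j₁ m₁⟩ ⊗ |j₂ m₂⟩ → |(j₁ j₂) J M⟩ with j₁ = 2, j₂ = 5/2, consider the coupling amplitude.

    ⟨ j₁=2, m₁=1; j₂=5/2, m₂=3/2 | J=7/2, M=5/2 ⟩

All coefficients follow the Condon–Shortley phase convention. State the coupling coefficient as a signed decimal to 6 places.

-0.125988

j₁+j₂−J=1  J+j₁−j₂=3  J−j₁+j₂=4  j₁+j₂+J+1=9
(j₁±m₁, j₂±m₂, J±M) = (3,1,4,1,6,1)
P² = 2304/7
sum k=0..1:
  [0] +1/48 = 1/48
  [1] −1/36 = -1/36
S = -1/144
C² = P²·S² = 1/63 ; C = -0.125988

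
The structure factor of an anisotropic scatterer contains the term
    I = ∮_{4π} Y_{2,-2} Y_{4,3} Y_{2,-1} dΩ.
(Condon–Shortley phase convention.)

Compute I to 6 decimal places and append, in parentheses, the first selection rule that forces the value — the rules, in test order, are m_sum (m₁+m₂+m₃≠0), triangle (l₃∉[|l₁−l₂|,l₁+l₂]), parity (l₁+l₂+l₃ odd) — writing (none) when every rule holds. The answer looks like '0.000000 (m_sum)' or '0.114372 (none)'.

-0.238414 (none)

Rules hold: Σm=0, L=8 even, 2≤2≤6.
N = 5·9·5 = 225
Δ = 4!·0!·4!/9! = 1/630
Racah Σ t=2..2: t=2:+1/16 = 1/16
⇒ 3j(2 4 2; 0 0 0)² = 2/35, sgn +1
Racah Σ t=4..4: t=4:+1/144 = 1/144
⇒ 3j(2 4 2; -2 3 -1)² = 1/18, sgn -1
4πI² = N·(3j₀)²·(3jₘ)² = 5/7
I = -1·√(0.714286/4π) = -0.23841361
No selection rule forces the value: the integral is nonzero (none).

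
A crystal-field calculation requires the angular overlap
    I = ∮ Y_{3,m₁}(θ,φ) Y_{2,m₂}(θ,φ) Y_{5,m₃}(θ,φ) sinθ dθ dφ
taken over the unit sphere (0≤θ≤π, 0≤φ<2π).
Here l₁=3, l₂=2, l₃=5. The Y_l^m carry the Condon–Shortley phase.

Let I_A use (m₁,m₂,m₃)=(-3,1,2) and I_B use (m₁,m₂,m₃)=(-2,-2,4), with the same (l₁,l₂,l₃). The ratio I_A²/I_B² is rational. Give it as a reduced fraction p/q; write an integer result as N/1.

1/18

Shared (l₁,l₂,l₃)=(3,2,5): N and (l;000)² cancel in I_A²/I_B².
A: Δ = 0!·6!·4!/11! = 1/2310; Racah Σ t=0..0: t=0:+1/4320 = 1/4320; ⇒ 3j(3 2 5; -3 1 2)² = 1/330, sgn -1
B: Δ = 0!·6!·4!/11! = 1/2310; Racah Σ t=0..0: t=0:+1/2880 = 1/2880; ⇒ 3j(3 2 5; -2 -2 4)² = 3/55, sgn -1
I_A²/I_B² = (1/330)/(3/55) = 1/18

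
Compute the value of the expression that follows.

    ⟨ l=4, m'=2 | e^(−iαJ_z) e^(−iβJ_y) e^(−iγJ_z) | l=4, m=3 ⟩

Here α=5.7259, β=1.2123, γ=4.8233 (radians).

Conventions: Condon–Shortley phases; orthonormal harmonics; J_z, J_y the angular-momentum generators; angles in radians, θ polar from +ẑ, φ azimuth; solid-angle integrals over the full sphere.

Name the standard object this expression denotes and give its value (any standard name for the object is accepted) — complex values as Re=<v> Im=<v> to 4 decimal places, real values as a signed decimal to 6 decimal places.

Wigner D-matrix element, Re=-0.1680 Im=0.1692

This is a Wigner D-matrix element — the rotation-matrix element ⟨l m'| R(α,β,γ) |l m⟩ in the angular-momentum basis.
First d^4_{2,3}(β=1.2123), then the phase factors e^{-i(2)α} and e^{-i(3)γ}:
c=cos(1.212300/2)=0.821847, s=sin(1.212300/2)=0.569708; N=√[720·2·5040·1]=2693.993318
The bounds max(0,m−m')=1 and min(l+m,l−m')=2 give 2 terms
  k=1: (−1)^0·2693.9933/(720)·0.8218^7·0.5697^1 = +0.539827
  k=2: (−1)^1·2693.9933/(240)·0.8218^5·0.5697^3 = -0.778211
d^4_{2,3}(1.2123) = +0.539827 -0.778211 = -0.238384
D = (+0.440563+0.897722i)·(-0.238384)·(-0.326627-0.945153i) = -0.167962+0.169162i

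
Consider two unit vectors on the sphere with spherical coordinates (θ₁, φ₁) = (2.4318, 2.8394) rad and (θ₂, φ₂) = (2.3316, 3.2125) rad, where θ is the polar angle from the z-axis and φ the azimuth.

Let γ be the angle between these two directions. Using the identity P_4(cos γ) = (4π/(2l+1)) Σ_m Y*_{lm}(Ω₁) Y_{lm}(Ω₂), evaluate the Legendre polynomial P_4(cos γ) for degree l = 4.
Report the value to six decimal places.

0.655824

Term-by-term m-sum for l=4 (normalisation 4π/9 = 1.396263):
  m=-4: Y*=+0.028267-0.074640i  Y=+0.116915-0.034079i  product +0.000761-0.009690i
  m=-3: Y*=+0.161970-0.206888i  Y=+0.320516-0.069228i  product +0.037591-0.077524i
  m=-2: Y*=+0.353880-0.244388i  Y=+0.404414-0.057739i  product +0.129003-0.119267i
  m=-1: Y*=+0.229326-0.071490i  Y=+0.077276-0.005489i  product +0.017329-0.006783i
  m=+0: Y*=-0.282962-0.000000i  Y=-0.354569+0.000000i  product +0.100329+0.000000i
  m=+1: Y*=-0.229326-0.071490i  Y=-0.077276-0.005489i  product +0.017329+0.006783i
  m=+2: Y*=+0.353880+0.244388i  Y=+0.404414+0.057739i  product +0.129003+0.119267i
  m=+3: Y*=-0.161970-0.206888i  Y=-0.320516-0.069228i  product +0.037591+0.077524i
  m=+4: Y*=+0.028267+0.074640i  Y=+0.116915+0.034079i  product +0.000761+0.009690i
Accumulated sum +0.469699+0.000000i; after 4π/(2l+1) scaling, +0.655824+0.000000i ⇒ P_4 = 0.655824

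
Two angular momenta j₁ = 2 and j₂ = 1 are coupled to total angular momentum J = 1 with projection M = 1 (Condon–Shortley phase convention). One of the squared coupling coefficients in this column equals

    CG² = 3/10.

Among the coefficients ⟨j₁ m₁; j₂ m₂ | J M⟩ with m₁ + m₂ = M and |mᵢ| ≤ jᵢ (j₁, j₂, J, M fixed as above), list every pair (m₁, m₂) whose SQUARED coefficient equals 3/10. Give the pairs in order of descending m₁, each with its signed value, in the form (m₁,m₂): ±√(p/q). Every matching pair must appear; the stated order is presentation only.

Admissible pairs with m₁+m₂ = M = 1: (0,1), (1,0), (2,-1)
  (m₁,m₂)=(2,-1): CG² = 3/5, CG = +√(3/5)
  (m₁,m₂)=(1,0): CG² = 3/10, CG = −√(3/10)   ← matches the target
  (m₁,m₂)=(0,1): CG² = 1/10, CG = +√(1/10)
Pairs with CG² = 3/10: (1,0): −√(3/10)

(1,0): −√(3/10)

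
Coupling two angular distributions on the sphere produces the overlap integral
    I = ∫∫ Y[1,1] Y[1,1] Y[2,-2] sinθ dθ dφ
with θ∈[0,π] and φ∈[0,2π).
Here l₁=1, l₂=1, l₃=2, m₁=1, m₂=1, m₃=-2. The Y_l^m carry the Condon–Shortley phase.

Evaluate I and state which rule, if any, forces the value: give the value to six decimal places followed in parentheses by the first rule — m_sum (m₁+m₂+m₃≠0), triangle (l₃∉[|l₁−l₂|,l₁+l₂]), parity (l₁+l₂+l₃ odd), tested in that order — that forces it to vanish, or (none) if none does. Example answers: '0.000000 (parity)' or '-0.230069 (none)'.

0.309019 (none)

Checks pass: Σm=0; 4 even; l₃=2∈[0,2].
(2·1+1)(2·1+1)(2·2+1) = 45
Δ: 0! 2! 2! / 5! → 1/30
sum: t=0:+1/1 = 1/1
3j²(1 1 2; 0 0 0) = Δ·Π!·Σ² = 2/15  (sign +1)
sum: t=0:+1/4 = 1/4
3j²(1 1 2; 1 1 -2) = Δ·Π!·Σ² = 1/5  (sign +1)
combine: 4πI² = 45·2/15·1/5 = 6/5
take √, sign +1: I = 0.30901936
No selection rule forces the value: the integral is nonzero (none).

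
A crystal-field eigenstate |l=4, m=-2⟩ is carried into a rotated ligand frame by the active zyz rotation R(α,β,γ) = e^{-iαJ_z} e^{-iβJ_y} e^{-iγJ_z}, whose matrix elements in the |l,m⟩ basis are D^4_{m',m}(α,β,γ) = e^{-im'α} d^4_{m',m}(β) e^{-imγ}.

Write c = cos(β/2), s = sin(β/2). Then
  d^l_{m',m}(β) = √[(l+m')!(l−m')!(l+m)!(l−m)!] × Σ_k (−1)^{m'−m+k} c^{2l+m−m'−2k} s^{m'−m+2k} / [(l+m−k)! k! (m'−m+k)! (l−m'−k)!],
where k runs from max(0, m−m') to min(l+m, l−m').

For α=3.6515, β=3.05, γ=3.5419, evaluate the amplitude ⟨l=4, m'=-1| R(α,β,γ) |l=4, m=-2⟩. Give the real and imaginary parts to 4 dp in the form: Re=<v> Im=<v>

Split into d^4_{-1,-2}(β=3.0500) × two z-phases.
Half-angle: c=0.045780, s=0.998952. N=√(6·120·2·720)=1018.233765
k: max(0,(-2)−(-1))=0 … min(4+(-2),4−(-1))=2
  k=0: (−1)^1·1018.2338/(240)·0.0458^7·0.9990^1 = -0.000000
  k=1: (−1)^2·1018.2338/(48)·0.0458^5·0.9990^3 = +0.000004
  k=2: (−1)^3·1018.2338/(72)·0.0458^3·0.9990^5 = -0.001350
d^4_{-1,-2}(3.0500) = -0.000000 +0.000004 -0.001350 = -0.001346
Attach z-rotation phases: D = e^{-i(-1)(3.6515)}·(-0.001346)·e^{-i(-2)(3.5419)} = +0.000346+0.001300i

Re=0.0003 Im=0.0013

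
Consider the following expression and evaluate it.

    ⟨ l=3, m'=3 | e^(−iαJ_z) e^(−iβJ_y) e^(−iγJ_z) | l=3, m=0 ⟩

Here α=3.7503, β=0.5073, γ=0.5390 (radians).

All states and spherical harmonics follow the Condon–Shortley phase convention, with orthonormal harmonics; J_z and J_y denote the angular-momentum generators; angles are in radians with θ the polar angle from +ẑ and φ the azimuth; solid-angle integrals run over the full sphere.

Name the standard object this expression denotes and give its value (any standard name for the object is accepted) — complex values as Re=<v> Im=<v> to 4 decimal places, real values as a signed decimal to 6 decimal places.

This is a Wigner D-matrix element — the rotation-matrix element ⟨l m'| R(α,β,γ) |l m⟩ in the angular-momentum basis.
Split into d^3_{3,0}(β=0.5073) × two z-phases.
c=cos(0.507300/2)=0.968003, s=sin(0.507300/2)=0.250939; N=√[720·1·6·6]=160.996894
k∈{0} keeps every argument non-negative
  k=0: (−1)^3·160.9969/(36)·0.9680^3·0.2509^3 = -0.064099
d^3_{3,0}(0.5073) = -0.064099
Phases: e^{-i·(3)·3.7503}=+0.252561+0.967581i, e^{-i·(0)·0.5390}=+1.000000+0.000000i ⇒ D=-0.016189-0.062021i

Wigner D-matrix element, Re=-0.0162 Im=-0.0620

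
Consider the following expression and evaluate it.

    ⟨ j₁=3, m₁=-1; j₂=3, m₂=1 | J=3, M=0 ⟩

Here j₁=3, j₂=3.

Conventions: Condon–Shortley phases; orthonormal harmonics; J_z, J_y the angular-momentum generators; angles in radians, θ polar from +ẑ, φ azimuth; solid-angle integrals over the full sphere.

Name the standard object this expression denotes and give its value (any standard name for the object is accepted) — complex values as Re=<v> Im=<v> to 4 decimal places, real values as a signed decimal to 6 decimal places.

This is a Clebsch–Gordan (vector-coupling) coefficient.
√[7·3!3!3!/10! · 2!4!4!2!3!3!] = √(864/25)
  +(−1)^1/∏(1,2,3,3,0,0)! = -1/72  (running -1/72)
  +(−1)^2/∏(2,1,2,2,1,1)! = 1/8  (running 1/9)
  +(−1)^3/∏(3,0,1,1,2,2)! = -1/24  (running 5/72)
⟨..|..⟩ = √(864/25)·(5/72) = +0.408248

Clebsch–Gordan coefficient, +√(1/6) ≈ +0.408248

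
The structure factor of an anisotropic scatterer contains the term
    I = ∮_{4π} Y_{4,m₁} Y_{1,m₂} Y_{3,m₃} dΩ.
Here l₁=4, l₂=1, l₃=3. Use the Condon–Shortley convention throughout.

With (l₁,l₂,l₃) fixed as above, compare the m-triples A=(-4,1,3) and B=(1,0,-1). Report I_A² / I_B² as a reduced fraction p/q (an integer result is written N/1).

Shared (l₁,l₂,l₃)=(4,1,3): N and (l;000)² cancel in I_A²/I_B².
A: Δ = 2!·6!·0!/9! = 1/252; Racah Σ t=2..2: t=2:+1/1440 = 1/1440; ⇒ 3j(4 1 3; -4 1 3)² = 1/9, sgn +1
B: Δ = 2!·6!·0!/9! = 1/252; Racah Σ t=1..1: t=1:−1/48 = -1/48; ⇒ 3j(4 1 3; 1 0 -1)² = 5/84, sgn -1
I_A²/I_B² = (1/9)/(5/84) = 28/15

28/15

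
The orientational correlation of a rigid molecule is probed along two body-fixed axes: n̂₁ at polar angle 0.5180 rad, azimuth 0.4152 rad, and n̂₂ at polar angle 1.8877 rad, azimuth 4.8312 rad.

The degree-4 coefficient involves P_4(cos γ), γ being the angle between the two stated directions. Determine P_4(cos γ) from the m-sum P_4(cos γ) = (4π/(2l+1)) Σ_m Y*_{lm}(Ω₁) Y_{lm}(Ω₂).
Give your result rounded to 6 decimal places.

Addition theorem: P_4(cos γ) = (4π/9) Σ_m Y*_{lm}(Ω₁) Y_{lm}(Ω₂), m = −4…4:
  m=-4: Y*=-0.002391+0.026492i  Y=+0.320778-0.165066i  product +0.003606+0.008893i
  m=-3: Y*=+0.042177+0.125092i  Y=+0.116767+0.313605i  product -0.034305+0.027833i
  m=-2: Y*=+0.237003+0.259356i  Y=+0.094002-0.022767i  product +0.028184+0.018984i
  m=-1: Y*=+0.425304+0.187486i  Y=+0.038526+0.322738i  product -0.044123+0.144485i
  m=+0: Y*=+0.031424-0.000000i  Y=+0.044086+0.000000i  product +0.001385+0.000000i
  m=+1: Y*=-0.425304+0.187486i  Y=-0.038526+0.322738i  product -0.044123-0.144485i
  m=+2: Y*=+0.237003-0.259356i  Y=+0.094002+0.022767i  product +0.028184-0.018984i
  m=+3: Y*=-0.042177+0.125092i  Y=-0.116767+0.313605i  product -0.034305-0.027833i
  m=+4: Y*=-0.002391-0.026492i  Y=+0.320778+0.165066i  product +0.003606-0.008893i
Total Σ_m = -0.091891+0.000000i. Multiply by 1.396263: -0.128305+0.000000i. P_4(cos γ) = -0.128305

-0.128305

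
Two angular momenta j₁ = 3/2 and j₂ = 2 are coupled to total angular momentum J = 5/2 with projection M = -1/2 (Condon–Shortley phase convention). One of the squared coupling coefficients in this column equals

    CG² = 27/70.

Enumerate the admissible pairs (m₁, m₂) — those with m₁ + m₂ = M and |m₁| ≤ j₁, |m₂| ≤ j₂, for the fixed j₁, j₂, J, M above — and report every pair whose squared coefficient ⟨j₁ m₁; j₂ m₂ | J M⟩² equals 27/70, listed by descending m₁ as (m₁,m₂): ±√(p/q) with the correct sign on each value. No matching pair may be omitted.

(-3/2,1): −√(27/70)

Admissible pairs with m₁+m₂ = M = -1/2: (-3/2,1), (-1/2,0), (1/2,-1), (3/2,-2)
  (m₁,m₂)=(3/2,-2): CG² = 6/35, CG = +√(6/35)
  (m₁,m₂)=(1/2,-1): CG² = 5/14, CG = +√(5/14)
  (m₁,m₂)=(-1/2,0): CG² = 3/35, CG = −√(3/35)
  (m₁,m₂)=(-3/2,1): CG² = 27/70, CG = −√(27/70)   ← matches the target
Pairs with CG² = 27/70: (-3/2,1): −√(27/70)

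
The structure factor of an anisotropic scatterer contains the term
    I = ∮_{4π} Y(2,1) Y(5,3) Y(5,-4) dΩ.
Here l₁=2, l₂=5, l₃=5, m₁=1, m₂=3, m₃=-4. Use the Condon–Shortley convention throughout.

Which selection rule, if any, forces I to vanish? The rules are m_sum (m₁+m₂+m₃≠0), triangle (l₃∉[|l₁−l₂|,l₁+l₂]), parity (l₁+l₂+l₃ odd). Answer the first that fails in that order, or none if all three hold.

none

azimuthal sum: 1 + 3 − 4 = 0  ✓
3 ≤ 5 ≤ 7 (triangle on l)  ✓
L = 2 + 5 + 5 = 12 (even)  ✓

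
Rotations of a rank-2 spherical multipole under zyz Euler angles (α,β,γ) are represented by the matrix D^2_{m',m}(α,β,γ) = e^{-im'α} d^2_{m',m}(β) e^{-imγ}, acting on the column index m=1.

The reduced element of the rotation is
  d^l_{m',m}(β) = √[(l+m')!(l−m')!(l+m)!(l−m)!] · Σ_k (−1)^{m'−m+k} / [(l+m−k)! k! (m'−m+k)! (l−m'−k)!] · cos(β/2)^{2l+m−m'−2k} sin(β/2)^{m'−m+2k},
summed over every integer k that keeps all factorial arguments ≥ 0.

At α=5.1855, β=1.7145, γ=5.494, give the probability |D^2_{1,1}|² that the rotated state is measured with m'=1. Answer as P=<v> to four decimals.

D^2_{1,1}(5.1855,1.7145,5.4940) = e^{-i·1·5.1855}·d^2_{1,1}(1.7145)·e^{-i·1·5.4940}. Compute d first:
Half-angle: c=0.654519, s=0.756045. N=√(6·1·6·1)=6.000000
Admissible k: 0..1 (factorial args all ≥0)
  k=0: (−1)^0·6.0000/(6)·0.6545^4·0.7560^0 = +0.183522
  k=1: (−1)^1·6.0000/(2)·0.6545^2·0.7560^2 = -0.734618
d^2_{1,1}(1.7145) = +0.183522 -0.734618 = -0.551096
|D^2_{1,1}|² = |d^2_{1,1}(β)|² = (-0.551096)² = 0.303707 (the z-rotation phases have unit modulus)

P=0.3037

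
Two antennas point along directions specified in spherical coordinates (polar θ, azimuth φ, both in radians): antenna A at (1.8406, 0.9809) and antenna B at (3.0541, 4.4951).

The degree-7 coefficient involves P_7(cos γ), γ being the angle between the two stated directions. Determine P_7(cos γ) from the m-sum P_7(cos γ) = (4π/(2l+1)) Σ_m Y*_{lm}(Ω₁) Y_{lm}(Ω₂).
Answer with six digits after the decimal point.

Addition theorem: P_7(cos γ) = (4π/15) Σ_m Y*_{lm}(Ω₁) Y_{lm}(Ω₂), m = −7…7:
  term(m=-7) = (0.000000, 0.000000)   from Y*(Ω₁)=(0.322510, 0.212737), Y(Ω₂)=(0.000000, -0.000000)
  term(m=-6) = (-0.000000, -0.000000)   from Y*(Ω₁)=(-0.368564, 0.154865), Y(Ω₂)=(0.000000, 0.000001)
  term(m=-5) = (-0.000000, -0.000000)   from Y*(Ω₁)=(-0.004453, 0.022893), Y(Ω₂)=(-0.000020, 0.000010)
  term(m=-4) = (-0.000012, 0.000147)   from Y*(Ω₁)=(-0.248677, -0.246996), Y(Ω₂)=(-0.000272, -0.000322)
  term(m=-3) = (0.000242, -0.000498)   from Y*(Ω₁)=(0.093916, -0.018929), Y(Ω₂)=(0.003508, -0.004596)
  term(m=-2) = (0.012502, -0.011535)   from Y*(Ω₁)=(0.116741, -0.283194), Y(Ω₂)=(0.050372, 0.023381)
  term(m=-1) = (-0.043673, 0.017070)   from Y*(Ω₁)=(0.076932, 0.114925), Y(Ω₂)=(-0.073095, 0.331082)
  term(m=+0) = (-0.284331, 0.000000)   from Y*(Ω₁)=(0.290571, -0.000000), Y(Ω₂)=(-0.978524, 0.000000)
  term(m=+1) = (-0.043673, -0.017070)   from Y*(Ω₁)=(-0.076932, 0.114925), Y(Ω₂)=(0.073095, 0.331082)
  term(m=+2) = (0.012502, 0.011535)   from Y*(Ω₁)=(0.116741, 0.283194), Y(Ω₂)=(0.050372, -0.023381)
  term(m=+3) = (0.000242, 0.000498)   from Y*(Ω₁)=(-0.093916, -0.018929), Y(Ω₂)=(-0.003508, -0.004596)
  term(m=+4) = (-0.000012, -0.000147)   from Y*(Ω₁)=(-0.248677, 0.246996), Y(Ω₂)=(-0.000272, 0.000322)
  term(m=+5) = (-0.000000, 0.000000)   from Y*(Ω₁)=(0.004453, 0.022893), Y(Ω₂)=(0.000020, 0.000010)
  term(m=+6) = (-0.000000, 0.000000)   from Y*(Ω₁)=(-0.368564, -0.154865), Y(Ω₂)=(0.000000, -0.000001)
  term(m=+7) = (0.000000, -0.000000)   from Y*(Ω₁)=(-0.322510, 0.212737), Y(Ω₂)=(-0.000000, -0.000000)
Accumulated sum (-0.346213, 0.000000); after 4π/(2l+1) scaling, (-0.290043, 0.000000) ⇒ P_7 = -0.290043

-0.290043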